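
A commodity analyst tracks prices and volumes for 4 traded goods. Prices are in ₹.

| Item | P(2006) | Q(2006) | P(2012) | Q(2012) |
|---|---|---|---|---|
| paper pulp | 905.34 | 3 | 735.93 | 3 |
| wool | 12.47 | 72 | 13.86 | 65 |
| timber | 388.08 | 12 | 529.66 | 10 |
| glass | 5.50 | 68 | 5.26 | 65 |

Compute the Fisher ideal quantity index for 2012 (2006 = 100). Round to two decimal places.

89.00

Laspeyres component (base-period weights):
ΣP(2006)Q(2012) = 905.34×3 + 12.47×65 + 388.08×10 + 5.50×65 = 2716.02 + 810.55 + 3880.8 + 357.5 = 7764.87
ΣP(2006)Q(2006) = 905.34×3 + 12.47×72 + 388.08×12 + 5.50×68 = 2716.02 + 897.84 + 4656.96 + 374 = 8644.82
L = 7764.87 / 8644.82 × 100 = 89.8211
Paasche component (current-period weights):
ΣP(2012)Q(2012) = 735.93×3 + 13.86×65 + 529.66×10 + 5.26×65 = 2207.79 + 900.9 + 5296.6 + 341.9 = 8747.19
ΣP(2012)Q(2006) = 735.93×3 + 13.86×72 + 529.66×12 + 5.26×68 = 2207.79 + 997.92 + 6355.92 + 357.68 = 9919.31
P = 8747.19 / 9919.31 × 100 = 88.1835
Fisher = √(L × P) = √(89.8211 × 88.1835) = 88.9985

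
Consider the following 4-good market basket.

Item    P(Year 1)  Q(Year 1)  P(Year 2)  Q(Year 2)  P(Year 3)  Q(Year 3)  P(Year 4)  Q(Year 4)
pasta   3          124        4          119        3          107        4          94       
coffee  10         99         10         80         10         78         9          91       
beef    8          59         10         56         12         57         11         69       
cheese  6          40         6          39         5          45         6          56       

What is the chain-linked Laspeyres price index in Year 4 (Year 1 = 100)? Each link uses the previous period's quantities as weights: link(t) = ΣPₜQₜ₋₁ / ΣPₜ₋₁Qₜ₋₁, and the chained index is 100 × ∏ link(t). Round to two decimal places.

110.11

Link Year 1→Year 2:
ΣP(Year 2)Q(Year 1) = 4×124 + 10×99 + 10×59 + 6×40 = 496 + 990 + 590 + 240 = 2316
ΣP(Year 1)Q(Year 1) = 3×124 + 10×99 + 8×59 + 6×40 = 372 + 990 + 472 + 240 = 2074
link = 2316/2074 = 1.116683
Link Year 2→Year 3:
ΣP(Year 3)Q(Year 2) = 3×119 + 10×80 + 12×56 + 5×39 = 357 + 800 + 672 + 195 = 2024
ΣP(Year 2)Q(Year 2) = 4×119 + 10×80 + 10×56 + 6×39 = 476 + 800 + 560 + 234 = 2070
link = 2024/2070 = 0.977778
Link Year 3→Year 4:
ΣP(Year 4)Q(Year 3) = 4×107 + 9×78 + 11×57 + 6×45 = 428 + 702 + 627 + 270 = 2027
ΣP(Year 3)Q(Year 3) = 3×107 + 10×78 + 12×57 + 5×45 = 321 + 780 + 684 + 225 = 2010
link = 2027/2010 = 1.008458
Chained index = 100 × 1.116683 × 0.977778 × 1.008458 = 110.1102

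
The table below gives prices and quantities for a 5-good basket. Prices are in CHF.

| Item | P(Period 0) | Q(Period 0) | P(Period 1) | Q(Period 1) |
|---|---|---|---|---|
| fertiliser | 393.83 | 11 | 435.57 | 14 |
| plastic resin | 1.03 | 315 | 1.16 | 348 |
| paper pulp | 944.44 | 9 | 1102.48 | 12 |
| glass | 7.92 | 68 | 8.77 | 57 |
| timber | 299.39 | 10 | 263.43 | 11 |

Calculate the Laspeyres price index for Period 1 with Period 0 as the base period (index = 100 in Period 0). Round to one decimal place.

109.7

Laspeyres price index uses base-period quantities as weights.
ΣP(Period 1)·Q(Period 0) = 435.57×11 + 1.16×315 + 1102.48×9 + 8.77×68 + 263.43×10 = 4791.27 + 365.4 + 9922.32 + 596.36 + 2634.3 = 18309.65
ΣP(Period 0)·Q(Period 0) = 393.83×11 + 1.03×315 + 944.44×9 + 7.92×68 + 299.39×10 = 4332.13 + 324.45 + 8499.96 + 538.56 + 2993.9 = 16689
Index = 18309.65 / 16689 × 100 = 109.7109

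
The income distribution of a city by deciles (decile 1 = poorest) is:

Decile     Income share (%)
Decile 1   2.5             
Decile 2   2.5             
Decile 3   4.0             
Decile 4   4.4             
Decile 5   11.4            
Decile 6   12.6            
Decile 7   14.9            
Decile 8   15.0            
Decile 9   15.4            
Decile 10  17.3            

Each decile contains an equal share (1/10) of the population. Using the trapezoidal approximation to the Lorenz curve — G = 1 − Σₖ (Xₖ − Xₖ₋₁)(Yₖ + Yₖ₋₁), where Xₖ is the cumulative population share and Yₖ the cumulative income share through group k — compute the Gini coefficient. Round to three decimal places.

0.311

Cumulative income shares Yₖ: 0.0250, 0.0500, 0.0900, 0.1340, 0.2480, 0.3740, 0.5230, 0.6730, 0.8270, 1.0000
Σ (Xₖ−Xₖ₋₁)(Yₖ+Yₖ₋₁) = (1/10)(0.0250+0.0000) + (1/10)(0.0500+0.0250) + (1/10)(0.0900+0.0500) + (1/10)(0.1340+0.0900) + (1/10)(0.2480+0.1340) + (1/10)(0.3740+0.2480) + (1/10)(0.5230+0.3740) + (1/10)(0.6730+0.5230) + (1/10)(0.8270+0.6730) + (1/10)(1.0000+0.8270)
  = 0.0025 + 0.0075 + 0.0140 + 0.0224 + 0.0382 + 0.0622 + 0.0897 + 0.1196 + 0.1500 + 0.1827 = 0.6888
G = 1 − 0.6888 = 0.3112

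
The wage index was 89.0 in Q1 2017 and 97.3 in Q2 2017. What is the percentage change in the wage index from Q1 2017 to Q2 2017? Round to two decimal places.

Change = (97.3 − 89.0) / 89.0 × 100
       = 8.3 / 89.0 × 100 = 9.3258%

9.33%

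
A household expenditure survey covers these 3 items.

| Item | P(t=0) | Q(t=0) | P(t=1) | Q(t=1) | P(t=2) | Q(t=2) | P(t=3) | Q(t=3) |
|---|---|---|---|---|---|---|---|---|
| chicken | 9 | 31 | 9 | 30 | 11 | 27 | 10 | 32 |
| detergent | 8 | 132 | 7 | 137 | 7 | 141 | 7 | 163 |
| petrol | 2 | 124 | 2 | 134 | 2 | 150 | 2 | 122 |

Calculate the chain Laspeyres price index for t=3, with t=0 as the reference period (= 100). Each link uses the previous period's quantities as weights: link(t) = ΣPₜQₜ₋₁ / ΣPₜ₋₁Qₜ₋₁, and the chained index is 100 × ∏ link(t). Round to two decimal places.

Link t=0→t=1:
ΣP(t=1)Q(t=0) = 9×31 + 7×132 + 2×124 = 279 + 924 + 248 = 1451
ΣP(t=0)Q(t=0) = 9×31 + 8×132 + 2×124 = 279 + 1056 + 248 = 1583
link = 1451/1583 = 0.916614
Link t=1→t=2:
ΣP(t=2)Q(t=1) = 11×30 + 7×137 + 2×134 = 330 + 959 + 268 = 1557
ΣP(t=1)Q(t=1) = 9×30 + 7×137 + 2×134 = 270 + 959 + 268 = 1497
link = 1557/1497 = 1.040080
Link t=2→t=3:
ΣP(t=3)Q(t=2) = 10×27 + 7×141 + 2×150 = 270 + 987 + 300 = 1557
ΣP(t=2)Q(t=2) = 11×27 + 7×141 + 2×150 = 297 + 987 + 300 = 1584
link = 1557/1584 = 0.982955
Chained index = 100 × 0.916614 × 1.040080 × 0.982955 = 93.7102

93.71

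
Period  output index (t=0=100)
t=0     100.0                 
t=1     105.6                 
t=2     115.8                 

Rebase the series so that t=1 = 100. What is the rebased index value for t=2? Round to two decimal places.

109.66

Rebased(t=2) = 115.8 / 105.6 × 100 = 109.6591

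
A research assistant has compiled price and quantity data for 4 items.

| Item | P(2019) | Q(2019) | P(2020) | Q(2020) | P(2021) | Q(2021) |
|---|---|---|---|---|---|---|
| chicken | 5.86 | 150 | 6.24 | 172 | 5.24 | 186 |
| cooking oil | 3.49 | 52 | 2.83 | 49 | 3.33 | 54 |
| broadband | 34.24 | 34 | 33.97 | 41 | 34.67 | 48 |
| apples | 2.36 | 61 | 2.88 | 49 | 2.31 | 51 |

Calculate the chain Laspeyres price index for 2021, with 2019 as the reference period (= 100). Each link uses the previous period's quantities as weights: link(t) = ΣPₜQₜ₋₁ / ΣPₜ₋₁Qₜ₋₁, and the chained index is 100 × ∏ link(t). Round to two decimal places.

Link 2019→2020:
ΣP(2020)Q(2019) = 6.24×150 + 2.83×52 + 33.97×34 + 2.88×61 = 936 + 147.16 + 1154.98 + 175.68 = 2413.82
ΣP(2019)Q(2019) = 5.86×150 + 3.49×52 + 34.24×34 + 2.36×61 = 879 + 181.48 + 1164.16 + 143.96 = 2368.6
link = 2413.82/2368.6 = 1.019091
Link 2020→2021:
ΣP(2021)Q(2020) = 5.24×172 + 3.33×49 + 34.67×41 + 2.31×49 = 901.28 + 163.17 + 1421.47 + 113.19 = 2599.11
ΣP(2020)Q(2020) = 6.24×172 + 2.83×49 + 33.97×41 + 2.88×49 = 1073.28 + 138.67 + 1392.77 + 141.12 = 2745.84
link = 2599.11/2745.84 = 0.946563
Chained index = 100 × 1.019091 × 0.946563 = 96.4634

96.46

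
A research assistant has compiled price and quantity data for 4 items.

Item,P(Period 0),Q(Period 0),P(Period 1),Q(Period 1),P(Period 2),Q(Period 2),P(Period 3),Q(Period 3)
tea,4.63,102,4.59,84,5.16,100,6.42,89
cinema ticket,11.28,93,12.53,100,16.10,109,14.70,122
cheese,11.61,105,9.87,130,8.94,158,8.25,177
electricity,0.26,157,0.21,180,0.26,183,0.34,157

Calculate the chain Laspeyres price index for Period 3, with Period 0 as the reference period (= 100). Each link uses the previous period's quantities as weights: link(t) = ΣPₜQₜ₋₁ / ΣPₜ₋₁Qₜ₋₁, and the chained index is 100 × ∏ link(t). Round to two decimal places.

103.34

Link Period 0→Period 1:
ΣP(Period 1)Q(Period 0) = 4.59×102 + 12.53×93 + 9.87×105 + 0.21×157 = 468.18 + 1165.29 + 1036.35 + 32.97 = 2702.79
ΣP(Period 0)Q(Period 0) = 4.63×102 + 11.28×93 + 11.61×105 + 0.26×157 = 472.26 + 1049.04 + 1219.05 + 40.82 = 2781.17
link = 2702.79/2781.17 = 0.971818
Link Period 1→Period 2:
ΣP(Period 2)Q(Period 1) = 5.16×84 + 16.10×100 + 8.94×130 + 0.26×180 = 433.44 + 1610 + 1162.2 + 46.8 = 3252.44
ΣP(Period 1)Q(Period 1) = 4.59×84 + 12.53×100 + 9.87×130 + 0.21×180 = 385.56 + 1253 + 1283.1 + 37.8 = 2959.46
link = 3252.44/2959.46 = 1.098998
Link Period 2→Period 3:
ΣP(Period 3)Q(Period 2) = 6.42×100 + 14.70×109 + 8.25×158 + 0.34×183 = 642 + 1602.3 + 1303.5 + 62.22 = 3610.02
ΣP(Period 2)Q(Period 2) = 5.16×100 + 16.10×109 + 8.94×158 + 0.26×183 = 516 + 1754.9 + 1412.52 + 47.58 = 3731
link = 3610.02/3731 = 0.967574
Chained index = 100 × 0.971818 × 1.098998 × 0.967574 = 103.3394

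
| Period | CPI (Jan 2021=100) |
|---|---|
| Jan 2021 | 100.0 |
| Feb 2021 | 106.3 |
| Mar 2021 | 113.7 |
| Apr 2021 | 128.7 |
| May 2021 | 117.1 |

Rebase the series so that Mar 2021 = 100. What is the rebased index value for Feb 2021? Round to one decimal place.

93.5

Rebased(Feb 2021) = 106.3 / 113.7 × 100 = 93.4916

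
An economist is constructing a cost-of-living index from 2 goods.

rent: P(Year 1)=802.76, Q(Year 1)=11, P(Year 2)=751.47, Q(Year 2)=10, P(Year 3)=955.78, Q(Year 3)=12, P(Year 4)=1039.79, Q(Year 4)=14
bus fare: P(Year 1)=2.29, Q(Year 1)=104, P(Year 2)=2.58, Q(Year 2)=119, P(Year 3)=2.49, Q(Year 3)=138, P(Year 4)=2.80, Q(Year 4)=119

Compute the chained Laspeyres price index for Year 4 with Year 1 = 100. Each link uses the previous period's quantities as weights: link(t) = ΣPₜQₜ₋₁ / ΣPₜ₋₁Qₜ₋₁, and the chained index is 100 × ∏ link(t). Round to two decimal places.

129.11

Link Year 1→Year 2:
ΣP(Year 2)Q(Year 1) = 751.47×11 + 2.58×104 = 8266.17 + 268.32 = 8534.49
ΣP(Year 1)Q(Year 1) = 802.76×11 + 2.29×104 = 8830.36 + 238.16 = 9068.52
link = 8534.49/9068.52 = 0.941112
Link Year 2→Year 3:
ΣP(Year 3)Q(Year 2) = 955.78×10 + 2.49×119 = 9557.8 + 296.31 = 9854.11
ΣP(Year 2)Q(Year 2) = 751.47×10 + 2.58×119 = 7514.7 + 307.02 = 7821.72
link = 9854.11/7821.72 = 1.259839
Link Year 3→Year 4:
ΣP(Year 4)Q(Year 3) = 1039.79×12 + 2.80×138 = 12477.48 + 386.4 = 12863.88
ΣP(Year 3)Q(Year 3) = 955.78×12 + 2.49×138 = 11469.36 + 343.62 = 11812.98
link = 12863.88/11812.98 = 1.088961
Chained index = 100 × 0.941112 × 1.259839 × 1.088961 = 129.1127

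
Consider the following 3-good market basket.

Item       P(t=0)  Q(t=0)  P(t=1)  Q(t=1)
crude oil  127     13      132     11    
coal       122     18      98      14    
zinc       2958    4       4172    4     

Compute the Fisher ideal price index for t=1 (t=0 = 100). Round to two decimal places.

Laspeyres component (base-period weights):
ΣP(t=1)Q(t=0) = 132×13 + 98×18 + 4172×4 = 1716 + 1764 + 16688 = 20168
ΣP(t=0)Q(t=0) = 127×13 + 122×18 + 2958×4 = 1651 + 2196 + 11832 = 15679
L = 20168 / 15679 × 100 = 128.6307
Paasche component (current-period weights):
ΣP(t=1)Q(t=1) = 132×11 + 98×14 + 4172×4 = 1452 + 1372 + 16688 = 19512
ΣP(t=0)Q(t=1) = 127×11 + 122×14 + 2958×4 = 1397 + 1708 + 11832 = 14937
P = 19512 / 14937 × 100 = 130.6286
Fisher = √(L × P) = √(128.6307 × 130.6286) = 129.6258

129.63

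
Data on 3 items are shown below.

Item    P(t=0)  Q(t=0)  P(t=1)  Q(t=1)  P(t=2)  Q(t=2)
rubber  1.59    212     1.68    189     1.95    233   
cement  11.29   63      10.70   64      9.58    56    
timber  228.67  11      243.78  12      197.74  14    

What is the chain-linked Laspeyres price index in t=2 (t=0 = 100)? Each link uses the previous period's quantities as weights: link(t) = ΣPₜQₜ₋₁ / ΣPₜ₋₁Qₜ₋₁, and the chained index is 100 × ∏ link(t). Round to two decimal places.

88.96

Link t=0→t=1:
ΣP(t=1)Q(t=0) = 1.68×212 + 10.70×63 + 243.78×11 = 356.16 + 674.1 + 2681.58 = 3711.84
ΣP(t=0)Q(t=0) = 1.59×212 + 11.29×63 + 228.67×11 = 337.08 + 711.27 + 2515.37 = 3563.72
link = 3711.84/3563.72 = 1.041563
Link t=1→t=2:
ΣP(t=2)Q(t=1) = 1.95×189 + 9.58×64 + 197.74×12 = 368.55 + 613.12 + 2372.88 = 3354.55
ΣP(t=1)Q(t=1) = 1.68×189 + 10.70×64 + 243.78×12 = 317.52 + 684.8 + 2925.36 = 3927.68
link = 3354.55/3927.68 = 0.854079
Chained index = 100 × 1.041563 × 0.854079 = 88.9578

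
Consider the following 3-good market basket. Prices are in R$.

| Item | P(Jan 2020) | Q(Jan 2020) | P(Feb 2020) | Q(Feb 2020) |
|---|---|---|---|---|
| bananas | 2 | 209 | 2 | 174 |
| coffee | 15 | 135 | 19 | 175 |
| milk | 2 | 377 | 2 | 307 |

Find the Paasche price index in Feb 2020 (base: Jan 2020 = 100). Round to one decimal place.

119.5

Paasche price index uses current-period quantities as weights.
ΣP(Feb 2020)·Q(Feb 2020) = 2×174 + 19×175 + 2×307 = 348 + 3325 + 614 = 4287
ΣP(Jan 2020)·Q(Feb 2020) = 2×174 + 15×175 + 2×307 = 348 + 2625 + 614 = 3587
Index = 4287 / 3587 × 100 = 119.5149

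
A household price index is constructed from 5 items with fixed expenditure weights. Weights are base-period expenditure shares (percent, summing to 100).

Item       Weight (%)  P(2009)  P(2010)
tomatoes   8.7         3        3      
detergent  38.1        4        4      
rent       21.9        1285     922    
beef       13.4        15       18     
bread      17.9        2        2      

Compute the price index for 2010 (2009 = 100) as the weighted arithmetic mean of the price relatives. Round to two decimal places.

96.49

tomatoes: 8.7 × (3/3) = 8.7 × 1.000000 = 8.7000
detergent: 38.1 × (4/4) = 38.1 × 1.000000 = 38.1000
rent: 21.9 × (922/1285) = 21.9 × 0.717510 = 15.7135
beef: 13.4 × (18/15) = 13.4 × 1.200000 = 16.0800
bread: 17.9 × (2/2) = 17.9 × 1.000000 = 17.9000
Index = Σ wᵢ·(p₁ᵢ/p₀ᵢ) = 8.7000 + 38.1000 + 15.7135 + 16.0800 + 17.9000 = 96.4935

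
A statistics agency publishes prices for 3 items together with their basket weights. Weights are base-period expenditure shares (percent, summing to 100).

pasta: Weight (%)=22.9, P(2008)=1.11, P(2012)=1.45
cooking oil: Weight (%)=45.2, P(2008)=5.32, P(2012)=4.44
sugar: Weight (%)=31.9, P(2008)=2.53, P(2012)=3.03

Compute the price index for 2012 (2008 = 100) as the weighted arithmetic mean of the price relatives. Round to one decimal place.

pasta: 22.9 × (1.45/1.11) = 22.9 × 1.306306 = 29.9144
cooking oil: 45.2 × (4.44/5.32) = 45.2 × 0.834586 = 37.7233
sugar: 31.9 × (3.03/2.53) = 31.9 × 1.197628 = 38.2043
Index = Σ wᵢ·(p₁ᵢ/p₀ᵢ) = 29.9144 + 37.7233 + 38.2043 = 105.8421

105.8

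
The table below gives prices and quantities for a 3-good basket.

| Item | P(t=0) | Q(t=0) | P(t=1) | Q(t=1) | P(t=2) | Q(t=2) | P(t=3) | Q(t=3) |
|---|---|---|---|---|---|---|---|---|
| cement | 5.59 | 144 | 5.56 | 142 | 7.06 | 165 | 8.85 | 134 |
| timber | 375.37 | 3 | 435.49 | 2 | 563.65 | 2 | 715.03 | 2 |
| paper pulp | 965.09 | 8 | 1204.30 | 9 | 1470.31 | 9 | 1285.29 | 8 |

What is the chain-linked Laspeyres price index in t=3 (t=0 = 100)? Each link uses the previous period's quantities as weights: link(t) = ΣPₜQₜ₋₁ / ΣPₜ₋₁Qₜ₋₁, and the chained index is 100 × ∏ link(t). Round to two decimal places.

139.24

Link t=0→t=1:
ΣP(t=1)Q(t=0) = 5.56×144 + 435.49×3 + 1204.30×8 = 800.64 + 1306.47 + 9634.4 = 11741.51
ΣP(t=0)Q(t=0) = 5.59×144 + 375.37×3 + 965.09×8 = 804.96 + 1126.11 + 7720.72 = 9651.79
link = 11741.51/9651.79 = 1.216511
Link t=1→t=2:
ΣP(t=2)Q(t=1) = 7.06×142 + 563.65×2 + 1470.31×9 = 1002.52 + 1127.3 + 13232.79 = 15362.61
ΣP(t=1)Q(t=1) = 5.56×142 + 435.49×2 + 1204.30×9 = 789.52 + 870.98 + 10838.7 = 12499.2
link = 15362.61/12499.2 = 1.229087
Link t=2→t=3:
ΣP(t=3)Q(t=2) = 8.85×165 + 715.03×2 + 1285.29×9 = 1460.25 + 1430.06 + 11567.61 = 14457.92
ΣP(t=2)Q(t=2) = 7.06×165 + 563.65×2 + 1470.31×9 = 1164.9 + 1127.3 + 13232.79 = 15524.99
link = 14457.92/15524.99 = 0.931268
Chained index = 100 × 1.216511 × 1.229087 × 0.931268 = 139.2430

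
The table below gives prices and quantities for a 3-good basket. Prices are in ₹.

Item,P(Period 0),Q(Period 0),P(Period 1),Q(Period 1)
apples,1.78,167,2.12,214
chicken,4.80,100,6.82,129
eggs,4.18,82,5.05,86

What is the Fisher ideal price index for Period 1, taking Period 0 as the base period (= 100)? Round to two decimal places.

129.75

Laspeyres component (base-period weights):
ΣP(Period 1)Q(Period 0) = 2.12×167 + 6.82×100 + 5.05×82 = 354.04 + 682 + 414.1 = 1450.14
ΣP(Period 0)Q(Period 0) = 1.78×167 + 4.80×100 + 4.18×82 = 297.26 + 480 + 342.76 = 1120.02
L = 1450.14 / 1120.02 × 100 = 129.4745
Paasche component (current-period weights):
ΣP(Period 1)Q(Period 1) = 2.12×214 + 6.82×129 + 5.05×86 = 453.68 + 879.78 + 434.3 = 1767.76
ΣP(Period 0)Q(Period 1) = 1.78×214 + 4.80×129 + 4.18×86 = 380.92 + 619.2 + 359.48 = 1359.6
P = 1767.76 / 1359.6 × 100 = 130.0206
Fisher = √(L × P) = √(129.4745 × 130.0206) = 129.7472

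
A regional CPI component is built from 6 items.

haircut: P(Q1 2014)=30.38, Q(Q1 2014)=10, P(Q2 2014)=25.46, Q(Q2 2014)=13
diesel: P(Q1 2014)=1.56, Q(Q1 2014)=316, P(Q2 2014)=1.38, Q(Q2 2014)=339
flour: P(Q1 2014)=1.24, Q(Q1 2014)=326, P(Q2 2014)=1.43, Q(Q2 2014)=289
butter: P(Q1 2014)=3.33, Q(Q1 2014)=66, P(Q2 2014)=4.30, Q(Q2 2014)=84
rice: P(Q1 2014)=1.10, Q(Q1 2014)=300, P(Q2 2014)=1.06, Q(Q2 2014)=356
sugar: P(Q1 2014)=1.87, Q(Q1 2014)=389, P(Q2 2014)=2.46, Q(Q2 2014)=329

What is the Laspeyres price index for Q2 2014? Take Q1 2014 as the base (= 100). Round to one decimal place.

109.6

Laspeyres price index uses base-period quantities as weights.
ΣP(Q2 2014)·Q(Q1 2014) = 25.46×10 + 1.38×316 + 1.43×326 + 4.30×66 + 1.06×300 + 2.46×389 = 254.6 + 436.08 + 466.18 + 283.8 + 318 + 956.94 = 2715.6
ΣP(Q1 2014)·Q(Q1 2014) = 30.38×10 + 1.56×316 + 1.24×326 + 3.33×66 + 1.10×300 + 1.87×389 = 303.8 + 492.96 + 404.24 + 219.78 + 330 + 727.43 = 2478.21
Index = 2715.6 / 2478.21 × 100 = 109.5791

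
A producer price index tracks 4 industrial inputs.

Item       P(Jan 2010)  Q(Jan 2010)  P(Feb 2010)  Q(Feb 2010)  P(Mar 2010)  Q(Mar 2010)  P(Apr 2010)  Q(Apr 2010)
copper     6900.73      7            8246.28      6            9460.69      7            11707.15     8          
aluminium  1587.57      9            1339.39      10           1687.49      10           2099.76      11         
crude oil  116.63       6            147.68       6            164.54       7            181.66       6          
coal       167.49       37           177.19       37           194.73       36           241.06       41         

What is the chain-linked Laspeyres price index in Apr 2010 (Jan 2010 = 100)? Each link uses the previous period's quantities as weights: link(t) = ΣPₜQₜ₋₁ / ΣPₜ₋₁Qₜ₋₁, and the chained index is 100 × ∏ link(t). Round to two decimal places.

159.99

Link Jan 2010→Feb 2010:
ΣP(Feb 2010)Q(Jan 2010) = 8246.28×7 + 1339.39×9 + 147.68×6 + 177.19×37 = 57723.96 + 12054.51 + 886.08 + 6556.03 = 77220.58
ΣP(Jan 2010)Q(Jan 2010) = 6900.73×7 + 1587.57×9 + 116.63×6 + 167.49×37 = 48305.11 + 14288.13 + 699.78 + 6197.13 = 69490.15
link = 77220.58/69490.15 = 1.111245
Link Feb 2010→Mar 2010:
ΣP(Mar 2010)Q(Feb 2010) = 9460.69×6 + 1687.49×10 + 164.54×6 + 194.73×37 = 56764.14 + 16874.9 + 987.24 + 7205.01 = 81831.29
ΣP(Feb 2010)Q(Feb 2010) = 8246.28×6 + 1339.39×10 + 147.68×6 + 177.19×37 = 49477.68 + 13393.9 + 886.08 + 6556.03 = 70313.69
link = 81831.29/70313.69 = 1.163803
Link Mar 2010→Apr 2010:
ΣP(Apr 2010)Q(Mar 2010) = 11707.15×7 + 2099.76×10 + 181.66×7 + 241.06×36 = 81950.05 + 20997.6 + 1271.62 + 8678.16 = 112897.43
ΣP(Mar 2010)Q(Mar 2010) = 9460.69×7 + 1687.49×10 + 164.54×7 + 194.73×36 = 66224.83 + 16874.9 + 1151.78 + 7010.28 = 91261.79
link = 112897.43/91261.79 = 1.237072
Chained index = 100 × 1.111245 × 1.163803 × 1.237072 = 159.9869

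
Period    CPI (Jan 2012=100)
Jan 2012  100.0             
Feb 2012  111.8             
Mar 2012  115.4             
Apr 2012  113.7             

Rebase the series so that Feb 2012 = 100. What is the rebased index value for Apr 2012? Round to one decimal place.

101.7

Rebased(Apr 2012) = 113.7 / 111.8 × 100 = 101.6995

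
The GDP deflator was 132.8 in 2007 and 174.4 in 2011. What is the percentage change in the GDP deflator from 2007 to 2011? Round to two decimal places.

31.33%

Change = (174.4 − 132.8) / 132.8 × 100
       = 41.6 / 132.8 × 100 = 31.3253%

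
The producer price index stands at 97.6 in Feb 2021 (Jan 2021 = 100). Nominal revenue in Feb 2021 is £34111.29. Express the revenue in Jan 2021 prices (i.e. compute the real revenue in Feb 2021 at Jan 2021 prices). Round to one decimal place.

Real = Nominal ÷ (Index/100) = 34111.29 ÷ (97.6/100)
     = 34111.29 ÷ 0.976 = 34950.0922

34950.1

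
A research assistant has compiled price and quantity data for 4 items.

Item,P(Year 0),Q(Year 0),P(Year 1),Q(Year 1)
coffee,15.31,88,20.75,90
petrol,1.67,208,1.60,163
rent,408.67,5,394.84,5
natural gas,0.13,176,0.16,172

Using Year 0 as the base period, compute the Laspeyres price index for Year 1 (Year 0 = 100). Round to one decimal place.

Laspeyres price index uses base-period quantities as weights.
ΣP(Year 1)·Q(Year 0) = 20.75×88 + 1.60×208 + 394.84×5 + 0.16×176 = 1826 + 332.8 + 1974.2 + 28.16 = 4161.16
ΣP(Year 0)·Q(Year 0) = 15.31×88 + 1.67×208 + 408.67×5 + 0.13×176 = 1347.28 + 347.36 + 2043.35 + 22.88 = 3760.87
Index = 4161.16 / 3760.87 × 100 = 110.6435

110.6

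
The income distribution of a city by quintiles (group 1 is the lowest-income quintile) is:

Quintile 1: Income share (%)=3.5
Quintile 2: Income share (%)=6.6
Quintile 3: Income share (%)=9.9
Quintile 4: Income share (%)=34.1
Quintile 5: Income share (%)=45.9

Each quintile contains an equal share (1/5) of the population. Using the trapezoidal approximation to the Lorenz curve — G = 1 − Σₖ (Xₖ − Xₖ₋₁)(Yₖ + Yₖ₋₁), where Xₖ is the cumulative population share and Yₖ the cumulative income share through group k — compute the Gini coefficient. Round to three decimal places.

0.449

Cumulative income shares Yₖ: 0.0350, 0.1010, 0.2000, 0.5410, 1.0000
Σ (Xₖ−Xₖ₋₁)(Yₖ+Yₖ₋₁) = (1/5)(0.0350+0.0000) + (1/5)(0.1010+0.0350) + (1/5)(0.2000+0.1010) + (1/5)(0.5410+0.2000) + (1/5)(1.0000+0.5410)
  = 0.0070 + 0.0272 + 0.0602 + 0.1482 + 0.3082 = 0.5508
G = 1 − 0.5508 = 0.4492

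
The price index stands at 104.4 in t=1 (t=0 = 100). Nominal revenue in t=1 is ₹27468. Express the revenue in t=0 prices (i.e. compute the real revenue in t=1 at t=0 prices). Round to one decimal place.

26310.3

Real = Nominal ÷ (Index/100) = 27468 ÷ (104.4/100)
     = 27468 ÷ 1.044 = 26310.3448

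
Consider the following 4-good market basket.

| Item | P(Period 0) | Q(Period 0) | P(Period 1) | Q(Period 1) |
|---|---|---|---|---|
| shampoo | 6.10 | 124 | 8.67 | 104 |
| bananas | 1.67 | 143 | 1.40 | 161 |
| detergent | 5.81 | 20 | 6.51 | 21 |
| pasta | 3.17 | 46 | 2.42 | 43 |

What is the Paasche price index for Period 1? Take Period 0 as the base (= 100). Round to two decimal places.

Paasche price index uses current-period quantities as weights.
ΣP(Period 1)·Q(Period 1) = 8.67×104 + 1.40×161 + 6.51×21 + 2.42×43 = 901.68 + 225.4 + 136.71 + 104.06 = 1367.85
ΣP(Period 0)·Q(Period 1) = 6.10×104 + 1.67×161 + 5.81×21 + 3.17×43 = 634.4 + 268.87 + 122.01 + 136.31 = 1161.59
Index = 1367.85 / 1161.59 × 100 = 117.7567

117.76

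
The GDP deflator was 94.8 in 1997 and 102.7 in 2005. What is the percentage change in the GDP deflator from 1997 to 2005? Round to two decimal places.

8.33%

Change = (102.7 − 94.8) / 94.8 × 100
       = 7.9 / 94.8 × 100 = 8.3333%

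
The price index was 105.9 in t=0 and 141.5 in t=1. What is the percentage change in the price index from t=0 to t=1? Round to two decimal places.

Change = (141.5 − 105.9) / 105.9 × 100
       = 35.6 / 105.9 × 100 = 33.6166%

33.62%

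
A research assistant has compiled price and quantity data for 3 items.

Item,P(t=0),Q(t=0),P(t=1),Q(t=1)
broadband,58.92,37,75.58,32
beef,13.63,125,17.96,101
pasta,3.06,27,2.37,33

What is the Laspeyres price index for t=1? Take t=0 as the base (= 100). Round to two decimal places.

Laspeyres price index uses base-period quantities as weights.
ΣP(t=1)·Q(t=0) = 75.58×37 + 17.96×125 + 2.37×27 = 2796.46 + 2245 + 63.99 = 5105.45
ΣP(t=0)·Q(t=0) = 58.92×37 + 13.63×125 + 3.06×27 = 2180.04 + 1703.75 + 82.62 = 3966.41
Index = 5105.45 / 3966.41 × 100 = 128.7172

128.72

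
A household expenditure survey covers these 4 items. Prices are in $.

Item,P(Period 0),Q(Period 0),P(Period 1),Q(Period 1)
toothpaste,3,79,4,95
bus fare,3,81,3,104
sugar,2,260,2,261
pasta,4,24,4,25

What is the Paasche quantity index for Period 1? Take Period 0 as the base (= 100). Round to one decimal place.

111.8

Paasche quantity index uses current-period prices as weights.
ΣP(Period 1)·Q(Period 1) = 4×95 + 3×104 + 2×261 + 4×25 = 380 + 312 + 522 + 100 = 1314
ΣP(Period 1)·Q(Period 0) = 4×79 + 3×81 + 2×260 + 4×24 = 316 + 243 + 520 + 96 = 1175
Index = 1314 / 1175 × 100 = 111.8298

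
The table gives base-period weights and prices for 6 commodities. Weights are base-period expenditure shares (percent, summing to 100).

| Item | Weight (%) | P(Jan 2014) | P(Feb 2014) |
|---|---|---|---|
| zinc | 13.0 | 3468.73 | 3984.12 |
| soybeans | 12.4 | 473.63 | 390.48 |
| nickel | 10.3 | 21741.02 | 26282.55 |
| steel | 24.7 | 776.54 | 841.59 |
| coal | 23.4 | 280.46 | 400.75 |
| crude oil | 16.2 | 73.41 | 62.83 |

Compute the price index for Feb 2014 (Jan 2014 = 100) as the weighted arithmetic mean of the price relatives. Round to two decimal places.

zinc: 13.0 × (3984.12/3468.73) = 13.0 × 1.148582 = 14.9316
soybeans: 12.4 × (390.48/473.63) = 12.4 × 0.824441 = 10.2231
nickel: 10.3 × (26282.55/21741.02) = 10.3 × 1.208892 = 12.4516
steel: 24.7 × (841.59/776.54) = 24.7 × 1.083769 = 26.7691
coal: 23.4 × (400.75/280.46) = 23.4 × 1.428903 = 33.4363
crude oil: 16.2 × (62.83/73.41) = 16.2 × 0.855878 = 13.8652
Index = Σ wᵢ·(p₁ᵢ/p₀ᵢ) = 14.9316 + 10.2231 + 12.4516 + 26.7691 + 33.4363 + 13.8652 = 111.6769

111.68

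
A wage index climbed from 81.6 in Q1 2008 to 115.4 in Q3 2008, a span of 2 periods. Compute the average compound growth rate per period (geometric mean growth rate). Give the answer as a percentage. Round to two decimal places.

18.92%

Growth factor = (115.4/81.6)^(1/2) = (1.414216)^(1/2) = 1.189208
Growth rate = 1.189208 − 1 = 0.189208 = 18.9208%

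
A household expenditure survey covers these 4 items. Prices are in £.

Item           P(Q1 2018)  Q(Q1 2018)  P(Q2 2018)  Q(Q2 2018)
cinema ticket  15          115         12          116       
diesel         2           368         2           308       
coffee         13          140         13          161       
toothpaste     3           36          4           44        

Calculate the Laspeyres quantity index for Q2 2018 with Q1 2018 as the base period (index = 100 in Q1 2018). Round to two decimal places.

104.37

Laspeyres quantity index uses base-period prices as weights.
ΣP(Q1 2018)·Q(Q2 2018) = 15×116 + 2×308 + 13×161 + 3×44 = 1740 + 616 + 2093 + 132 = 4581
ΣP(Q1 2018)·Q(Q1 2018) = 15×115 + 2×368 + 13×140 + 3×36 = 1725 + 736 + 1820 + 108 = 4389
Index = 4581 / 4389 × 100 = 104.3746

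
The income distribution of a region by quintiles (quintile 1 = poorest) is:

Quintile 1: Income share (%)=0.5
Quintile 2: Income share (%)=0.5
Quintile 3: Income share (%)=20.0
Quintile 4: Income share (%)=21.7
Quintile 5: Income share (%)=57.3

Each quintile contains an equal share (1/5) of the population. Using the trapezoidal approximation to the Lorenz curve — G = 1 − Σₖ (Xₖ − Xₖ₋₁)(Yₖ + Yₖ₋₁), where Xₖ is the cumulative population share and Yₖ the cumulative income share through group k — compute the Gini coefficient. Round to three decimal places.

0.539

Cumulative income shares Yₖ: 0.0050, 0.0100, 0.2100, 0.4270, 1.0000
Σ (Xₖ−Xₖ₋₁)(Yₖ+Yₖ₋₁) = (1/5)(0.0050+0.0000) + (1/5)(0.0100+0.0050) + (1/5)(0.2100+0.0100) + (1/5)(0.4270+0.2100) + (1/5)(1.0000+0.4270)
  = 0.0010 + 0.0030 + 0.0440 + 0.1274 + 0.2854 = 0.4608
G = 1 − 0.4608 = 0.5392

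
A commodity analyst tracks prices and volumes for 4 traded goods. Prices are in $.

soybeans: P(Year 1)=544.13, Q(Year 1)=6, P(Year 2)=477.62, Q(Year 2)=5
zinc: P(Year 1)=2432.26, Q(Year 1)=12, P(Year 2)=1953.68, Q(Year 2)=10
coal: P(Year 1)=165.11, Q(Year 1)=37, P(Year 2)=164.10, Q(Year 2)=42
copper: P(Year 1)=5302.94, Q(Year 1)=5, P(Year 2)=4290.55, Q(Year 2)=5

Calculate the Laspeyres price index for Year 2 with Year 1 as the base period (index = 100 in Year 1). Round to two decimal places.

Laspeyres price index uses base-period quantities as weights.
ΣP(Year 2)·Q(Year 1) = 477.62×6 + 1953.68×12 + 164.10×37 + 4290.55×5 = 2865.72 + 23444.16 + 6071.7 + 21452.75 = 53834.33
ΣP(Year 1)·Q(Year 1) = 544.13×6 + 2432.26×12 + 165.11×37 + 5302.94×5 = 3264.78 + 29187.12 + 6109.07 + 26514.7 = 65075.67
Index = 53834.33 / 65075.67 × 100 = 82.7257

82.73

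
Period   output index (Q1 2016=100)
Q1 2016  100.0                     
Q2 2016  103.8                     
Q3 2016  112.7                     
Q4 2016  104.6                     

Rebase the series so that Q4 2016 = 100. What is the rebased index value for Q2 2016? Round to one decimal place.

Rebased(Q2 2016) = 103.8 / 104.6 × 100 = 99.2352

99.2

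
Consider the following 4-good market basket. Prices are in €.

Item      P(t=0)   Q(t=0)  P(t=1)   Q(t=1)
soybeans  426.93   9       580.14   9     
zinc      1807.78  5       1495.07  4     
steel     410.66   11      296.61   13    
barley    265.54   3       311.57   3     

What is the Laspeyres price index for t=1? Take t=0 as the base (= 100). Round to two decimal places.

92.85

Laspeyres price index uses base-period quantities as weights.
ΣP(t=1)·Q(t=0) = 580.14×9 + 1495.07×5 + 296.61×11 + 311.57×3 = 5221.26 + 7475.35 + 3262.71 + 934.71 = 16894.03
ΣP(t=0)·Q(t=0) = 426.93×9 + 1807.78×5 + 410.66×11 + 265.54×3 = 3842.37 + 9038.9 + 4517.26 + 796.62 = 18195.15
Index = 16894.03 / 18195.15 × 100 = 92.8491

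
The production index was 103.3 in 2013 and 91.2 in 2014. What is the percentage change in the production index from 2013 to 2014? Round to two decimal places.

-11.71%

Change = (91.2 − 103.3) / 103.3 × 100
       = -12.1 / 103.3 × 100 = -11.7135%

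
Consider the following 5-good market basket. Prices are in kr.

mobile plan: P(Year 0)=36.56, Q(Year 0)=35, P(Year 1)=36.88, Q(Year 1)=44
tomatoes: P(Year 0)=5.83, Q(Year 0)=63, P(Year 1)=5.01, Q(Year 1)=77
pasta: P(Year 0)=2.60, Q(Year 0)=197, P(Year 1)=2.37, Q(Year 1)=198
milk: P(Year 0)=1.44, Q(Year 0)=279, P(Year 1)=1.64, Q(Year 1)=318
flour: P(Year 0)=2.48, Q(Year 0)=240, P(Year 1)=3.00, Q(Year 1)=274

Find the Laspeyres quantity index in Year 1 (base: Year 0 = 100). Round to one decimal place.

117.5

Laspeyres quantity index uses base-period prices as weights.
ΣP(Year 0)·Q(Year 1) = 36.56×44 + 5.83×77 + 2.60×198 + 1.44×318 + 2.48×274 = 1608.64 + 448.91 + 514.8 + 457.92 + 679.52 = 3709.79
ΣP(Year 0)·Q(Year 0) = 36.56×35 + 5.83×63 + 2.60×197 + 1.44×279 + 2.48×240 = 1279.6 + 367.29 + 512.2 + 401.76 + 595.2 = 3156.05
Index = 3709.79 / 3156.05 × 100 = 117.5453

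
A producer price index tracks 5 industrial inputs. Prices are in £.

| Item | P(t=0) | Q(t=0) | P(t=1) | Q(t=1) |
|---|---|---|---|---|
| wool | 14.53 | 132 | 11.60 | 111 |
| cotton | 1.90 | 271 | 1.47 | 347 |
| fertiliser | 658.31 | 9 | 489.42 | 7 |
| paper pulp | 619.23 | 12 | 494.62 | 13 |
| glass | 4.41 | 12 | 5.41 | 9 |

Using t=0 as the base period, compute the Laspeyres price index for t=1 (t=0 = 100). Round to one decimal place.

Laspeyres price index uses base-period quantities as weights.
ΣP(t=1)·Q(t=0) = 11.60×132 + 1.47×271 + 489.42×9 + 494.62×12 + 5.41×12 = 1531.2 + 398.37 + 4404.78 + 5935.44 + 64.92 = 12334.71
ΣP(t=0)·Q(t=0) = 14.53×132 + 1.90×271 + 658.31×9 + 619.23×12 + 4.41×12 = 1917.96 + 514.9 + 5924.79 + 7430.76 + 52.92 = 15841.33
Index = 12334.71 / 15841.33 × 100 = 77.8641

77.9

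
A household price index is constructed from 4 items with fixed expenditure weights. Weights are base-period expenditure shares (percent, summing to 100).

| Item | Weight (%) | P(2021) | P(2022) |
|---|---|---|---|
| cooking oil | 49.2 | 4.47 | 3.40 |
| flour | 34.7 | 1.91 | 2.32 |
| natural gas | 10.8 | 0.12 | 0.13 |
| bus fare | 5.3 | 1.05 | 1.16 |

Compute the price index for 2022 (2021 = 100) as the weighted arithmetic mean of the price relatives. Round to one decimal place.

97.1

cooking oil: 49.2 × (3.40/4.47) = 49.2 × 0.760626 = 37.4228
flour: 34.7 × (2.32/1.91) = 34.7 × 1.214660 = 42.1487
natural gas: 10.8 × (0.13/0.12) = 10.8 × 1.083333 = 11.7000
bus fare: 5.3 × (1.16/1.05) = 5.3 × 1.104762 = 5.8552
Index = Σ wᵢ·(p₁ᵢ/p₀ᵢ) = 37.4228 + 42.1487 + 11.7000 + 5.8552 = 97.1267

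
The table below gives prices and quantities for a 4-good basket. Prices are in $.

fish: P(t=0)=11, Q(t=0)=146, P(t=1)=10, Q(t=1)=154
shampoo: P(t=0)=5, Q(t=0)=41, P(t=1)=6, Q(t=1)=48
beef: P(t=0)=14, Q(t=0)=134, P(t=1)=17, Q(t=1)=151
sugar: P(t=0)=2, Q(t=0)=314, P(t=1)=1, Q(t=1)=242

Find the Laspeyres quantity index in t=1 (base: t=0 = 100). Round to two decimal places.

105.03

Laspeyres quantity index uses base-period prices as weights.
ΣP(t=0)·Q(t=1) = 11×154 + 5×48 + 14×151 + 2×242 = 1694 + 240 + 2114 + 484 = 4532
ΣP(t=0)·Q(t=0) = 11×146 + 5×41 + 14×134 + 2×314 = 1606 + 205 + 1876 + 628 = 4315
Index = 4532 / 4315 × 100 = 105.0290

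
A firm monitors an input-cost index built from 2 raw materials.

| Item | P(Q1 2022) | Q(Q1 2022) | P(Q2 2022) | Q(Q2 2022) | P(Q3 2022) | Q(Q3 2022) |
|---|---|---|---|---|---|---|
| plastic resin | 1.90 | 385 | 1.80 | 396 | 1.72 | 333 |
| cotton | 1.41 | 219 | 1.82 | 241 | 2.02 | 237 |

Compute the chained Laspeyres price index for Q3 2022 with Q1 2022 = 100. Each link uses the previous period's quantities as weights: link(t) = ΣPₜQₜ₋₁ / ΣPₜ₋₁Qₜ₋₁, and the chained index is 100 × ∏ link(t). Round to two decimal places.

106.44

Link Q1 2022→Q2 2022:
ΣP(Q2 2022)Q(Q1 2022) = 1.80×385 + 1.82×219 = 693 + 398.58 = 1091.58
ΣP(Q1 2022)Q(Q1 2022) = 1.90×385 + 1.41×219 = 731.5 + 308.79 = 1040.29
link = 1091.58/1040.29 = 1.049304
Link Q2 2022→Q3 2022:
ΣP(Q3 2022)Q(Q2 2022) = 1.72×396 + 2.02×241 = 681.12 + 486.82 = 1167.94
ΣP(Q2 2022)Q(Q2 2022) = 1.80×396 + 1.82×241 = 712.8 + 438.62 = 1151.42
link = 1167.94/1151.42 = 1.014348
Chained index = 100 × 1.049304 × 1.014348 = 106.4358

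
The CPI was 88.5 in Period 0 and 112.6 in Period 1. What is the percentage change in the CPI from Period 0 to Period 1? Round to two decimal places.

Change = (112.6 − 88.5) / 88.5 × 100
       = 24.1 / 88.5 × 100 = 27.2316%

27.23%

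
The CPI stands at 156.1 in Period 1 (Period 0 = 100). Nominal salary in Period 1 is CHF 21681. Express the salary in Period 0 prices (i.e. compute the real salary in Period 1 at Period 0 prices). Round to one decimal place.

Real = Nominal ÷ (Index/100) = 21681 ÷ (156.1/100)
     = 21681 ÷ 1.561 = 13889.1736

13889.2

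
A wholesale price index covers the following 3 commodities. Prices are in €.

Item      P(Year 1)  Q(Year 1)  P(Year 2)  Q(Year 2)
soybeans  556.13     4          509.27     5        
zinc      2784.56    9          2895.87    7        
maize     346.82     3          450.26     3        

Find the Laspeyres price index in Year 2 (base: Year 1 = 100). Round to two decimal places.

Laspeyres price index uses base-period quantities as weights.
ΣP(Year 2)·Q(Year 1) = 509.27×4 + 2895.87×9 + 450.26×3 = 2037.08 + 26062.83 + 1350.78 = 29450.69
ΣP(Year 1)·Q(Year 1) = 556.13×4 + 2784.56×9 + 346.82×3 = 2224.52 + 25061.04 + 1040.46 = 28326.02
Index = 29450.69 / 28326.02 × 100 = 103.9704

103.97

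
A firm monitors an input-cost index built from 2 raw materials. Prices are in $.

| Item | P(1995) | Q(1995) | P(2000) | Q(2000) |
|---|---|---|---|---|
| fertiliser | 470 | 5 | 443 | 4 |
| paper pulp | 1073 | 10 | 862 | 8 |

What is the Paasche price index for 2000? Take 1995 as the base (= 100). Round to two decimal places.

82.84

Paasche price index uses current-period quantities as weights.
ΣP(2000)·Q(2000) = 443×4 + 862×8 = 1772 + 6896 = 8668
ΣP(1995)·Q(2000) = 470×4 + 1073×8 = 1880 + 8584 = 10464
Index = 8668 / 10464 × 100 = 82.8364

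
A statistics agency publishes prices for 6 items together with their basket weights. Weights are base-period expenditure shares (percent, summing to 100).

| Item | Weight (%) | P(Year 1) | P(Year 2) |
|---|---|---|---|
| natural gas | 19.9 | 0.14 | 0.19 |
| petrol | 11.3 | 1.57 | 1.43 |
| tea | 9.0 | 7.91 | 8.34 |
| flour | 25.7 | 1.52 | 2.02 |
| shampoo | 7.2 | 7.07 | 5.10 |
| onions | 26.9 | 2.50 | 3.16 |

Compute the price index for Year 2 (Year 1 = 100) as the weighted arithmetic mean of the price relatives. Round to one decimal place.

natural gas: 19.9 × (0.19/0.14) = 19.9 × 1.357143 = 27.0071
petrol: 11.3 × (1.43/1.57) = 11.3 × 0.910828 = 10.2924
tea: 9.0 × (8.34/7.91) = 9.0 × 1.054362 = 9.4893
flour: 25.7 × (2.02/1.52) = 25.7 × 1.328947 = 34.1539
shampoo: 7.2 × (5.10/7.07) = 7.2 × 0.721358 = 5.1938
onions: 26.9 × (3.16/2.50) = 26.9 × 1.264000 = 34.0016
Index = Σ wᵢ·(p₁ᵢ/p₀ᵢ) = 27.0071 + 10.2924 + 9.4893 + 34.1539 + 5.1938 + 34.0016 = 120.1381

120.1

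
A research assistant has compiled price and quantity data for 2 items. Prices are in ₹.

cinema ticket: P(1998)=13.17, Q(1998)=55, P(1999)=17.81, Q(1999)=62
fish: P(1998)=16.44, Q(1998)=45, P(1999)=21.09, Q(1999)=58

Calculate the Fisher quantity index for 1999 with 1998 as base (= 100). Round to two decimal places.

120.79

Laspeyres component (base-period weights):
ΣP(1998)Q(1999) = 13.17×62 + 16.44×58 = 816.54 + 953.52 = 1770.06
ΣP(1998)Q(1998) = 13.17×55 + 16.44×45 = 724.35 + 739.8 = 1464.15
L = 1770.06 / 1464.15 × 100 = 120.8934
Paasche component (current-period weights):
ΣP(1999)Q(1999) = 17.81×62 + 21.09×58 = 1104.22 + 1223.22 = 2327.44
ΣP(1999)Q(1998) = 17.81×55 + 21.09×45 = 979.55 + 949.05 = 1928.6
P = 2327.44 / 1928.6 × 100 = 120.6803
Fisher = √(L × P) = √(120.8934 × 120.6803) = 120.7868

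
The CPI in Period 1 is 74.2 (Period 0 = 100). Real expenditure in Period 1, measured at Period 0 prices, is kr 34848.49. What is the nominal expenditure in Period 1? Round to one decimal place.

25857.6

Nominal = Real × (Index/100) = 34848.49 × (74.2/100)
        = 34848.49 × 0.742 = 25857.5796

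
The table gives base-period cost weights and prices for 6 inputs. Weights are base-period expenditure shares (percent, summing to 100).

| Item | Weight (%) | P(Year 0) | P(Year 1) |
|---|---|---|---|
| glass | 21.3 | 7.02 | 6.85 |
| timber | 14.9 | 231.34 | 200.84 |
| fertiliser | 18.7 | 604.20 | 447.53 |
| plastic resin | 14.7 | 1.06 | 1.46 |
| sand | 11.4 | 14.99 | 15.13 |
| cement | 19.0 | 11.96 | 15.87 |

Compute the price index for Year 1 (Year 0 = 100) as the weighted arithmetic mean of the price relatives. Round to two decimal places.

glass: 21.3 × (6.85/7.02) = 21.3 × 0.975783 = 20.7842
timber: 14.9 × (200.84/231.34) = 14.9 × 0.868159 = 12.9356
fertiliser: 18.7 × (447.53/604.20) = 18.7 × 0.740698 = 13.8511
plastic resin: 14.7 × (1.46/1.06) = 14.7 × 1.377358 = 20.2472
sand: 11.4 × (15.13/14.99) = 11.4 × 1.009340 = 11.5065
cement: 19.0 × (15.87/11.96) = 19.0 × 1.326923 = 25.2115
Index = Σ wᵢ·(p₁ᵢ/p₀ᵢ) = 20.7842 + 12.9356 + 13.8511 + 20.2472 + 11.5065 + 25.2115 = 104.5360

104.54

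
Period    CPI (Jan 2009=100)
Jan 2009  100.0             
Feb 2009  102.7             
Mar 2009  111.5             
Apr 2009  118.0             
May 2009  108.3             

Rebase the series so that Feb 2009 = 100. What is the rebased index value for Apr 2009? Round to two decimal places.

114.90

Rebased(Apr 2009) = 118.0 / 102.7 × 100 = 114.8978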